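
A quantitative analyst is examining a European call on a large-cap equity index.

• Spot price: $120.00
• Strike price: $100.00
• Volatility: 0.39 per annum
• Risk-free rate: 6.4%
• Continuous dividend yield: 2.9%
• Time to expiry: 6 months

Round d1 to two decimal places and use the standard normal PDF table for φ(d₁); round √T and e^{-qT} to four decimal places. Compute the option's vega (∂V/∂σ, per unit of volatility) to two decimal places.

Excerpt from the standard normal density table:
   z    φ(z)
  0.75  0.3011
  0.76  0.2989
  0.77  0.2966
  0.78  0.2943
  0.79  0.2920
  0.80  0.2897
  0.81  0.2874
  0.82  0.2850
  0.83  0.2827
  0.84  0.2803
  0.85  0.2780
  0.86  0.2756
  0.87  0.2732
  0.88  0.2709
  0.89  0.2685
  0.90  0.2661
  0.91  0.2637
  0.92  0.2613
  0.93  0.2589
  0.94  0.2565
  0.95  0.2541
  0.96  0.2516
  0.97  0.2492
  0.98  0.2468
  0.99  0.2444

23.05

σ√T = 0.39·√0.5 = 0.2758
d₁ = [ln(120/100) + (0.064 − 0.029 + 0.39²/2)·0.5] / 0.2758 = [0.1823 + 0.0555] / 0.2758 = 0.8625 which rounds to 0.86
√T = √0.5 = 0.7071
φ(d₁) = φ(0.86) = 0.2756
e^(−qT) = e^(−0.029·0.5) = 0.9856
vega = S·e^(−qT)·φ(d₁)·√T = 120·0.9856·0.2756·0.7071 = 23.0485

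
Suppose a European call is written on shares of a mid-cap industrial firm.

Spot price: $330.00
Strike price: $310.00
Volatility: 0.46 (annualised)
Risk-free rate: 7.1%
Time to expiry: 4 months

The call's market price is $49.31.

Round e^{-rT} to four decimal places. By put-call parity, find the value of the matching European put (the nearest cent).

e^(−rT) = e^(−0.071·0.3333) = 0.9766
Put-call parity: C − P = S − K·e^(−rT) = 330 − 310·0.9766 = 330 − 302.7460 = 27.2540
P = C − (C − P) = 49.31 − (27.2540) = 22.0560

$22.06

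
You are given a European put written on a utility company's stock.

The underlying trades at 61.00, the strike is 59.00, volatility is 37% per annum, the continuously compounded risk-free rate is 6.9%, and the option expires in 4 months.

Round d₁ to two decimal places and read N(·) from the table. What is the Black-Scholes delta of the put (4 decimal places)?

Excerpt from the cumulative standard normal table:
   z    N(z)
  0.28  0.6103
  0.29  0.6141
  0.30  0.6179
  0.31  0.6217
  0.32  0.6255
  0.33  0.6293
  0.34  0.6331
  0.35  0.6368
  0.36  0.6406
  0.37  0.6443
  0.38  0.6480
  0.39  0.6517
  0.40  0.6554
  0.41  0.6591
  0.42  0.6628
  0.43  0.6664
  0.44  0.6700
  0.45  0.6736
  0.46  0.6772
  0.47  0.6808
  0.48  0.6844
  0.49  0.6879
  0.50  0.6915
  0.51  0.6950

-0.3557

σ√T = 0.37 × 0.5774 = 0.2136
d₁ = [ln(61/59) + (0.069 + 0.37²/2)·0.3333] / 0.2136 = [0.0333 + 0.0458] / 0.2136 = 0.3705 ⇒ 0.37
N(d₁) = N(0.37) = 0.6443
Δ_put = N(d₁) − 1 = 0.6443 − 1 = -0.3557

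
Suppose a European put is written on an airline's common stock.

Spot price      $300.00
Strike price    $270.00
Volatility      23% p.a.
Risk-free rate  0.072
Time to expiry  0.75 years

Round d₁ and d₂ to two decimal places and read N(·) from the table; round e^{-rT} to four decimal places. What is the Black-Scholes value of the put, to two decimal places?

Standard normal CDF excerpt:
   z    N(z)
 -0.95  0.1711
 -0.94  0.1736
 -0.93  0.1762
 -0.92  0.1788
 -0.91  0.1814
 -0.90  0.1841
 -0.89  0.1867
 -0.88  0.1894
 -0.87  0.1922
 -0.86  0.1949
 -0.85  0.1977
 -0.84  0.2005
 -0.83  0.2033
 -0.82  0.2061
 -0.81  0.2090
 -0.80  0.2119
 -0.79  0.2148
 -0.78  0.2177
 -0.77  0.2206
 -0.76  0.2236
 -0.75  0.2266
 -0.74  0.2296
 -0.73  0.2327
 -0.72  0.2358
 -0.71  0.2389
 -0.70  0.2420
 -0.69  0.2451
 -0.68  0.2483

$6.67

σ√T = 0.23 × 0.8660 = 0.1992
d₁ = [ln(300/270) + (0.072 + ½·0.23²)·0.75] / (σ√T) = (0.1054 + 0.0738) / 0.1992 = 0.8997 ≈ 0.90
d₂ = 0.8997 − 0.1992 = 0.7005 ≈ 0.70
exp(−rT) = exp(−0.072·0.75) = 0.9474
N(−d₂) = N(-0.70) = 0.2420;  N(−d₁) = N(-0.90) = 0.1841
P = 270·0.9474·0.2420 − 300·0.1841 = 61.9031 − 55.2300 = 6.6731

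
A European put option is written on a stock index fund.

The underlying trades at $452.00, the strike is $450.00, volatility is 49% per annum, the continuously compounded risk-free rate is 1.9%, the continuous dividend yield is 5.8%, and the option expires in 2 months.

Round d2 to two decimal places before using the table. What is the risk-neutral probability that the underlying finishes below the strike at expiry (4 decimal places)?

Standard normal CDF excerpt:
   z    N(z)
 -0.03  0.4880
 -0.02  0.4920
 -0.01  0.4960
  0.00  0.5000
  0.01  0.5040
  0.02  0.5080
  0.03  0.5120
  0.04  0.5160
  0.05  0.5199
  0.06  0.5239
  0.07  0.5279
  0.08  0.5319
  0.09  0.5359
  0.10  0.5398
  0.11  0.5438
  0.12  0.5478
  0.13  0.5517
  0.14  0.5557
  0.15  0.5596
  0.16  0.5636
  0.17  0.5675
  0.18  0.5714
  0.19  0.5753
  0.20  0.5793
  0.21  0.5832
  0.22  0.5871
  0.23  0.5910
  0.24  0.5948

T = 0.1667;  σ√T = 0.2000
d₁ = [ln(452/450) + (0.019 − 0.058 + 0.49²/2)·0.1667] / 0.2000 = [0.0044 + 0.0135] / 0.2000 = 0.0897 ⇒ 0.09
d₂ = d₁ − σ√T = 0.0897 − 0.2000 = -0.1103 ⇒ -0.11
Risk-neutral Pr[S_T < K] = N(−d₂) = N(0.11) = 0.5438

0.5438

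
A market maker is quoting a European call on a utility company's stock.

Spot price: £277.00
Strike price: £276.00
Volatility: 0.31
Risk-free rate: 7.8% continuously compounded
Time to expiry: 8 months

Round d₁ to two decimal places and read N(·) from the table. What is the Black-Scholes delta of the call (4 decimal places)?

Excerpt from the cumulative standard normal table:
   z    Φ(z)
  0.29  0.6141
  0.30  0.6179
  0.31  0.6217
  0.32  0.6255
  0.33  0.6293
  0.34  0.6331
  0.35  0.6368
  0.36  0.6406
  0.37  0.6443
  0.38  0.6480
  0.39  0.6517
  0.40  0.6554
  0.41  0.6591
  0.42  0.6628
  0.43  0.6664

0.6368

σ√T = 0.31 × 0.8165 = 0.2531
d₁ = [ln(277/276) + (0.078 + ½·0.31²)·0.6667] / (σ√T) = (0.0036 + 0.0840) / 0.2531 = 0.3463 ≈ 0.35
N(d₁) = N(0.35) = 0.6368
Δ_call = N(d₁) = 0.6368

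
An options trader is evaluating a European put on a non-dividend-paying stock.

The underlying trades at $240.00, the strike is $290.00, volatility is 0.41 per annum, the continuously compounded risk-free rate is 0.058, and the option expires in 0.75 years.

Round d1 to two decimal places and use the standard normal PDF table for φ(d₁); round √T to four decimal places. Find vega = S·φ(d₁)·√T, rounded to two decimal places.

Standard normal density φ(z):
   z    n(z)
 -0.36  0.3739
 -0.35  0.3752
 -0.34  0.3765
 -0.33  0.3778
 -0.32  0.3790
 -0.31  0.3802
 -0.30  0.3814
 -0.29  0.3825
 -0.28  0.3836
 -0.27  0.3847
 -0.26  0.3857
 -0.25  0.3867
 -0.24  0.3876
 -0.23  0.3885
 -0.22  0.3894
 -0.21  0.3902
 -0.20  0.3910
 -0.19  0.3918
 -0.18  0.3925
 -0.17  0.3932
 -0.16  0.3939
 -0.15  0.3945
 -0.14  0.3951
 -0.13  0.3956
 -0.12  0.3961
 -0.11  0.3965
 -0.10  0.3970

80.75

T = 0.75;  σ√T = 0.3551
d₁ = [ln(240/290) + (0.058 + ½·0.41²)·0.75] / (σ√T) = (-0.1892 + 0.1065) / 0.3551 = -0.2329 ⇒ -0.23
√T = √0.75 = 0.8660
φ(d₁) = φ(-0.23) = 0.3885
vega = S·φ(d₁)·√T = 240·0.3885·0.8660 = 80.7458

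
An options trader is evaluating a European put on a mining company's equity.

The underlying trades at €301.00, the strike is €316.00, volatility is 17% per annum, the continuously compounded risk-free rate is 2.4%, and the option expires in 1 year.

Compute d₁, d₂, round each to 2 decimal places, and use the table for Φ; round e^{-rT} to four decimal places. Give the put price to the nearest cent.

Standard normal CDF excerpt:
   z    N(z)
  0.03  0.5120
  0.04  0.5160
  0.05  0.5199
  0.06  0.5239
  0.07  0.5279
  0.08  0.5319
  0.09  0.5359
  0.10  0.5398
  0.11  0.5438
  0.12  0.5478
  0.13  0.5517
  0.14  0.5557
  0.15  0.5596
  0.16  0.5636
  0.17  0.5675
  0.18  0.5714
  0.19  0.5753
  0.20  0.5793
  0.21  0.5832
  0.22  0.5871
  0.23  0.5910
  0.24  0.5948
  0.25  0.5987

€24.64

σ√T = 0.17·√1 = 0.1700
d₁ = [ln(301/316) + (0.024 + ½·0.17²)·1] / (σ√T) = (-0.0486 + 0.0385) / 0.1700 = -0.0599 → -0.06
d₂ = -0.0599 − 0.1700 = -0.2299 → -0.23
exp(−rT) = exp(−0.024·1) = 0.9763
N(−d₂) = N(0.23) = 0.5910;  N(−d₁) = N(0.06) = 0.5239
P = 316·0.9763·0.5910 − 301·0.5239 = 182.3299 − 157.6939 = 24.6360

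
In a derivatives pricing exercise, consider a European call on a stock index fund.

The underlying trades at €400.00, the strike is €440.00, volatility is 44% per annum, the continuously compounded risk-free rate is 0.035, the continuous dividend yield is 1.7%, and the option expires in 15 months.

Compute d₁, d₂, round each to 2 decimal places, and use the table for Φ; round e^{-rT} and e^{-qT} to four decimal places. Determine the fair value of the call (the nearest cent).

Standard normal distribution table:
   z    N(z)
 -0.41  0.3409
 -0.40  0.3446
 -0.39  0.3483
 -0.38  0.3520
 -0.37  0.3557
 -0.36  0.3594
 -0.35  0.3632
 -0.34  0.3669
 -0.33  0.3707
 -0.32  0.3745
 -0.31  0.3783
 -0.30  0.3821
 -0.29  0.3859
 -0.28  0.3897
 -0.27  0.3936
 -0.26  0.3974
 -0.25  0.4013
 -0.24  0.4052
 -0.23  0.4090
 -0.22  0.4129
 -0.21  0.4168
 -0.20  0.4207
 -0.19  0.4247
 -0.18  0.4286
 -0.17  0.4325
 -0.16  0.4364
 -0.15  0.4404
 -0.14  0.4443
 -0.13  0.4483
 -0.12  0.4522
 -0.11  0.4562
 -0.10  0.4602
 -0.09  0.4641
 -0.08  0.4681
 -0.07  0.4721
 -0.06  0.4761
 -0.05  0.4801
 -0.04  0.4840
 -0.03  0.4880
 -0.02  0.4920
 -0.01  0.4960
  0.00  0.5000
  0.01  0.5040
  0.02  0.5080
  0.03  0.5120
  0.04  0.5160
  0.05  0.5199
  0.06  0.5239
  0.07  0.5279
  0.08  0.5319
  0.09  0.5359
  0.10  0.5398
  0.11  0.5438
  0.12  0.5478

€64.69

T = 1.25;  σ√T = 0.4919
d₁ = [ln(400/440) + (0.035 − 0.017 + 0.44²/2)·1.25] / 0.4919 = [-0.0953 + 0.1435] / 0.4919 = 0.0980 which rounds to 0.10
d₂ = d₁ − σ√T = 0.0980 − 0.4919 = -0.3940 which rounds to -0.39
e^(−qT) = e^(−0.017·1.25) = 0.9790;  e^(−rT) = e^(−0.035·1.25) = 0.9572
N(d₁) = N(0.10) = 0.5398;  N(d₂) = N(-0.39) = 0.3483
C = 400·0.9790·0.5398 − 440·0.9572·0.3483 = 211.3857 − 146.6928 = 64.6929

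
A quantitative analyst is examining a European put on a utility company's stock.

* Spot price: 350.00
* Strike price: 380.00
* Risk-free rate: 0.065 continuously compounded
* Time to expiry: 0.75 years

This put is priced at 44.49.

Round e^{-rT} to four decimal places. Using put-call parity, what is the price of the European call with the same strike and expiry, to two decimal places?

e^(−rT) = e^(−0.065·0.75) = 0.9524
Put-call parity: C − P = S − K·e^(−rT) = 350 − 380·0.9524 = 350 − 361.9120 = -11.9120
C = P + (C − P) = 44.49 + (-11.9120) = 32.5780

32.58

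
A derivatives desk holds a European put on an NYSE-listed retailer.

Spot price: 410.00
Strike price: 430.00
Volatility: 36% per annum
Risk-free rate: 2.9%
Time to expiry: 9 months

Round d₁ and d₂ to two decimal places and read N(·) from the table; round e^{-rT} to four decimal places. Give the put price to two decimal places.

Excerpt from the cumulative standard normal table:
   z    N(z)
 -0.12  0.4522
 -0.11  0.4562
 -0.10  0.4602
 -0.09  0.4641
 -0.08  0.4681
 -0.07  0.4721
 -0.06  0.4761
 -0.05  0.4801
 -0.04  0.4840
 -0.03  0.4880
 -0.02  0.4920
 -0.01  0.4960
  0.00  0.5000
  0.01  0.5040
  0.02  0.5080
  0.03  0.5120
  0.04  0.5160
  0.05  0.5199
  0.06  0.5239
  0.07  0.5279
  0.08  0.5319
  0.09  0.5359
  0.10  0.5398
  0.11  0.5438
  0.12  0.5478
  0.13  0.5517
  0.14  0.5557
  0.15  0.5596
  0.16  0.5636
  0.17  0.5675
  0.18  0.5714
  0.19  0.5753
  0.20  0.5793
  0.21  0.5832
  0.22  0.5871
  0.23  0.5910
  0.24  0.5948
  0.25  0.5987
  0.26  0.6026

56.70

σ√T = 0.36 × 0.8660 = 0.3118
d₁ = [ln(410/430) + (0.029 + 0.36²/2)·0.75] / 0.3118 = [-0.0476 + 0.0703] / 0.3118 = 0.0729 → 0.07
d₂ = d₁ − σ√T = 0.0729 − 0.3118 = -0.2389 → -0.24
e^(−rT) = e^(−0.029·0.75) = 0.9785
N(−d₂) = N(0.24) = 0.5948;  N(−d₁) = N(-0.07) = 0.4721
P = 430·0.9785·0.5948 − 410·0.4721 = 250.2651 − 193.5610 = 56.7041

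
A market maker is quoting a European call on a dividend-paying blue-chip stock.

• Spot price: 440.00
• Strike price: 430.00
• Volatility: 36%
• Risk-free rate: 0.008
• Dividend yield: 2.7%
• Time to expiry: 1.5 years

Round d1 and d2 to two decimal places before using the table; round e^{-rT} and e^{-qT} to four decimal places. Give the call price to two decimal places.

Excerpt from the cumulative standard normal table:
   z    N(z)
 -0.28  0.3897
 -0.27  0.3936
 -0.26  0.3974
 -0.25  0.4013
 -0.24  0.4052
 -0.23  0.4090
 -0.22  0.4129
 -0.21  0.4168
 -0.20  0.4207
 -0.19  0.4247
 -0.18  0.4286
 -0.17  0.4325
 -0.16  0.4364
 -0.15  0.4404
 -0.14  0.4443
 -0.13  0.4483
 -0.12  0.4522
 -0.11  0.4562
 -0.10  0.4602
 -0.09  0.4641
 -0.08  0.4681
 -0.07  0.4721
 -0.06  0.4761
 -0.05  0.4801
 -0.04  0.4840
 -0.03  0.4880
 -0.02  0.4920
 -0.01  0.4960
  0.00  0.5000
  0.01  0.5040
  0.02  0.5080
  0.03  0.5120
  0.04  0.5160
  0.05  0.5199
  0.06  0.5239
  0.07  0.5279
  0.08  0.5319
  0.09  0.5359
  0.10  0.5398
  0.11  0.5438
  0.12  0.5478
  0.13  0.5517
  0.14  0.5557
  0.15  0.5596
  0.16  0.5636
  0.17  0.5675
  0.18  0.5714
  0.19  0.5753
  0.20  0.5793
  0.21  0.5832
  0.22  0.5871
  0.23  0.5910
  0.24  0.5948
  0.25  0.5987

72.64

σ√T = 0.36·√1.5 = 0.4409
d₁ = [ln(440/430) + (0.008 − 0.027 + ½·0.36²)·1.5] / (σ√T) = (0.0230 + 0.0687) / 0.4409 = 0.2080 which rounds to 0.21
d₂ = 0.2080 − 0.4409 = -0.2330 which rounds to -0.23
e^(−qT) = e^(−0.027·1.5) = 0.9603;  e^(−rT) = e^(−0.008·1.5) = 0.9881
N(d₁) = N(0.21) = 0.5832;  N(d₂) = N(-0.23) = 0.4090
C = 440·0.9603·0.5832 − 430·0.9881·0.4090 = 246.4207 − 173.7771 = 72.6435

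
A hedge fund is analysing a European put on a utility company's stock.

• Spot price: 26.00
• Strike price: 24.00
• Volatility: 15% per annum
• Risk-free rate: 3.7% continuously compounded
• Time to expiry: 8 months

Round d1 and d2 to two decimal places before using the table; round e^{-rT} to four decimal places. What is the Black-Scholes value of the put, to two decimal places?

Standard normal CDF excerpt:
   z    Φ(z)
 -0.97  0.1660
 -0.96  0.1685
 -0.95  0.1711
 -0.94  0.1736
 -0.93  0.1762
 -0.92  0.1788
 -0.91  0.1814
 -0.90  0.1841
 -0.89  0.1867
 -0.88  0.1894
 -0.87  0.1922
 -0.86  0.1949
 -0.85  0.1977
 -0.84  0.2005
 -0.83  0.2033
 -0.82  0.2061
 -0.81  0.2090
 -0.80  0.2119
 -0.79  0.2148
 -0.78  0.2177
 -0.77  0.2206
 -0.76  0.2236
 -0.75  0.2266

0.38

σ√T = 0.15·√0.6667 = 0.1225
d₁ = [ln(26/24) + (0.037 + ½·0.15²)·0.6667] / (σ√T) = (0.0800 + 0.0322) / 0.1225 = 0.9162 which rounds to 0.92
d₂ = 0.9162 − 0.1225 = 0.7937 which rounds to 0.79
e^(−rT) = e^(−0.037·0.6667) = 0.9756
N(−d₂) = N(-0.79) = 0.2148;  N(−d₁) = N(-0.92) = 0.1788
P = 24·0.9756·0.2148 − 26·0.1788 = 5.0294 − 4.6488 = 0.3806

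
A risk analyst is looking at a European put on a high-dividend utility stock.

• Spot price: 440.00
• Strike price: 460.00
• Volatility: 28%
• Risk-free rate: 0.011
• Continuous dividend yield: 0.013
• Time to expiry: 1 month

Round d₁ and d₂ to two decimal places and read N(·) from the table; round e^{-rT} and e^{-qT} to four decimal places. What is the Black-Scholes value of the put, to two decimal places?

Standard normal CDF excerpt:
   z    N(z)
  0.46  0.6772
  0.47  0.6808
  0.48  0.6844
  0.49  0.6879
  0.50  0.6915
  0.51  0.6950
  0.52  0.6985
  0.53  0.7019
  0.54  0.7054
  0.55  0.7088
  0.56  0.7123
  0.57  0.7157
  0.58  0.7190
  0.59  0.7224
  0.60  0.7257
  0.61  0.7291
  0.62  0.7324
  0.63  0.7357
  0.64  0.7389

26.54

σ√T = 0.28·√0.08333 = 0.0808
d₁ = [ln(440/460) + (0.011 − 0.013 + 0.28²/2)·0.08333] / 0.0808 = [-0.0445 + 0.0031] / 0.0808 = -0.5116 which rounds to -0.51
d₂ = d₁ − σ√T = -0.5116 − 0.0808 = -0.5924 which rounds to -0.59
exp(−qT) = exp(−0.013·0.08333) = 0.9989;  exp(−rT) = exp(−0.011·0.08333) = 0.9991
N(−d₂) = N(0.59) = 0.7224;  N(−d₁) = N(0.51) = 0.6950
P = 460·0.9991·0.7224 − 440·0.9989·0.6950 = 332.0049 − 305.4636 = 26.5413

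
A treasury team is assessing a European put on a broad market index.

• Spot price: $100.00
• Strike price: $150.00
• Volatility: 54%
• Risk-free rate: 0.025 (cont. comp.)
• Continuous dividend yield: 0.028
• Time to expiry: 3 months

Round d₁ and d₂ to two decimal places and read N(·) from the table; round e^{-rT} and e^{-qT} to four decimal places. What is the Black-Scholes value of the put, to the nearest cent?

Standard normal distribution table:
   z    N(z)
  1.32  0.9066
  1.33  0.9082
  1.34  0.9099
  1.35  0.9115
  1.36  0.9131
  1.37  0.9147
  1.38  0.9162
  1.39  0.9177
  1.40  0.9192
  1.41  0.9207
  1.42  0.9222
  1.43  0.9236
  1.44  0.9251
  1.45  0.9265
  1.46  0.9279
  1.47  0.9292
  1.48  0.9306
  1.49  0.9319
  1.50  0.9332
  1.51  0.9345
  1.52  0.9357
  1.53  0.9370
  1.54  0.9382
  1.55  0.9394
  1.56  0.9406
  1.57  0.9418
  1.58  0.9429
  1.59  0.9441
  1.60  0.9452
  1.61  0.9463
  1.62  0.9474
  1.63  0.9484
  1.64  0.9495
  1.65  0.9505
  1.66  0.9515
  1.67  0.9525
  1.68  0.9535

σ√T = 0.54·√0.25 = 0.2700
d₁ = [ln(100/150) + (0.025 − 0.028 + ½·0.54²)·0.25] / (σ√T) = (-0.4055 + 0.0357) / 0.2700 = -1.3695 → -1.37
d₂ = -1.3695 − 0.2700 = -1.6395 → -1.64
exp(−qT) = exp(−0.028·0.25) = 0.9930;  exp(−rT) = exp(−0.025·0.25) = 0.9938
P = 150·0.9938·N(1.64) − 100·0.9930·N(1.37) = 150·0.9938·0.9495 − 100·0.9930·0.9147 = 141.5420 − 90.8297 = 50.7123

$50.71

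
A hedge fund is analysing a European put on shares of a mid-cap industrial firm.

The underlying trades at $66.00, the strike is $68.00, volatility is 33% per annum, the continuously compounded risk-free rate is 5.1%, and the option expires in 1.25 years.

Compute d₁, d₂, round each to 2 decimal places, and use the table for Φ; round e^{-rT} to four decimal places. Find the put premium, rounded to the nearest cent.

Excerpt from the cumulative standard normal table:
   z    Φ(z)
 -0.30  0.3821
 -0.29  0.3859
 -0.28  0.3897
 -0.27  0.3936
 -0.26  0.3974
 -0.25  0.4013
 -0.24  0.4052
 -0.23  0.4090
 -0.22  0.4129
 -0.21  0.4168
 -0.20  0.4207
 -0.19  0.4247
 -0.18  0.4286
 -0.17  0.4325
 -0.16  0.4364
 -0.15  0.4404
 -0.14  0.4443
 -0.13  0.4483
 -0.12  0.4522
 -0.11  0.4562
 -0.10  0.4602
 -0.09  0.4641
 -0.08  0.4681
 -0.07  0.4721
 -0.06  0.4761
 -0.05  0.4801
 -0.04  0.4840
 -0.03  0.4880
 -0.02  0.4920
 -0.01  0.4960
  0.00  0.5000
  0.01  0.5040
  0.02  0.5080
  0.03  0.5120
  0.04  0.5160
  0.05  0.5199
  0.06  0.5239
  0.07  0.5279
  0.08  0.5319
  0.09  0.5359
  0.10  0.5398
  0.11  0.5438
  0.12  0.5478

$8.47

σ√T = 0.33 × 1.1180 = 0.3690
d₁ = [ln(66/68) + (0.051 + 0.33²/2)·1.25] / 0.3690 = [-0.0299 + 0.1318] / 0.3690 = 0.2763 which rounds to 0.28
d₂ = d₁ − σ√T = 0.2763 − 0.3690 = -0.0926 which rounds to -0.09
e^(−rT) = e^(−0.051·1.25) = 0.9382
N(−d₂) = N(0.09) = 0.5359;  N(−d₁) = N(-0.28) = 0.3897
P = 68·0.9382·0.5359 − 66·0.3897 = 34.1891 − 25.7202 = 8.4689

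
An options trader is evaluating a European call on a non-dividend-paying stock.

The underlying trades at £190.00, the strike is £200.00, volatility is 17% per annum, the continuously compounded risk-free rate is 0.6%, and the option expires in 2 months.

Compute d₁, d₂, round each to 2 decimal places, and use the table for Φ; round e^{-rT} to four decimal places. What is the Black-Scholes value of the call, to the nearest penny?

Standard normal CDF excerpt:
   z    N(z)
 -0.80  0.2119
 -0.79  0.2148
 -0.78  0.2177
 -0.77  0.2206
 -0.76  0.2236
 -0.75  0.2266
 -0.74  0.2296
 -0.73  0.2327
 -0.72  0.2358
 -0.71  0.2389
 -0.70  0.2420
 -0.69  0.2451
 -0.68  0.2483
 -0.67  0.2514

T = 0.1667;  σ√T = 0.0694
d₁ = [ln(190/200) + (0.006 + ½·0.17²)·0.1667] / (σ√T) = (-0.0513 + 0.0034) / 0.0694 = -0.6900 ≈ -0.69
d₂ = -0.6900 − 0.0694 = -0.7594 ≈ -0.76
e^(−rT) = e^(−0.006·0.1667) = 0.9990
N(d₁) = N(-0.69) = 0.2451;  N(d₂) = N(-0.76) = 0.2236
C = 190·0.2451 − 200·0.9990·0.2236 = 46.5690 − 44.6753 = 1.8937

£1.89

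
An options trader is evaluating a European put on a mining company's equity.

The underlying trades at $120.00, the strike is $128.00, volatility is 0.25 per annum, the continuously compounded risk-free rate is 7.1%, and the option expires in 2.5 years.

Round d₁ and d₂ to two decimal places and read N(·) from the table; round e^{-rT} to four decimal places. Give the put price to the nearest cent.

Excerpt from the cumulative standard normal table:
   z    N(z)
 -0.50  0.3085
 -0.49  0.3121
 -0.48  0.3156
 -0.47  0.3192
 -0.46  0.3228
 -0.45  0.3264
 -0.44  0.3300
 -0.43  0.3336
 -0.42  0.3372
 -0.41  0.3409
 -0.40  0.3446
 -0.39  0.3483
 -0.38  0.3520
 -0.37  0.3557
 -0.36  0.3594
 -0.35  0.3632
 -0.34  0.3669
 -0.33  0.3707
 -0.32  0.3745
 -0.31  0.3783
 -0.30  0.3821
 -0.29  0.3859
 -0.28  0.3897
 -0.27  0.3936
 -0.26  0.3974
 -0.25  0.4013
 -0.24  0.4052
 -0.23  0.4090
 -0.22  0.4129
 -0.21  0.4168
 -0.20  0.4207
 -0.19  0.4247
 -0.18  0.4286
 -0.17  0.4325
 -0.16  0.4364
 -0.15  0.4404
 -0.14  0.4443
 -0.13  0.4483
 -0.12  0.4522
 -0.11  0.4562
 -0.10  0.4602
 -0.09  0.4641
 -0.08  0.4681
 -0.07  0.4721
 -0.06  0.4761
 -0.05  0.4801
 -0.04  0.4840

σ√T = 0.25·√2.5 = 0.3953
d₁ = [ln(120/128) + (0.071 + ½·0.25²)·2.5] / (σ√T) = (-0.0645 + 0.2556) / 0.3953 = 0.4834 which rounds to 0.48
d₂ = 0.4834 − 0.3953 = 0.0881 which rounds to 0.09
exp(−rT) = exp(−0.071·2.5) = 0.8374
P = 128·0.8374·N(-0.09) − 120·N(-0.48) = 128·0.8374·0.4641 − 120·0.3156 = 49.7456 − 37.8720 = 11.8736

$11.87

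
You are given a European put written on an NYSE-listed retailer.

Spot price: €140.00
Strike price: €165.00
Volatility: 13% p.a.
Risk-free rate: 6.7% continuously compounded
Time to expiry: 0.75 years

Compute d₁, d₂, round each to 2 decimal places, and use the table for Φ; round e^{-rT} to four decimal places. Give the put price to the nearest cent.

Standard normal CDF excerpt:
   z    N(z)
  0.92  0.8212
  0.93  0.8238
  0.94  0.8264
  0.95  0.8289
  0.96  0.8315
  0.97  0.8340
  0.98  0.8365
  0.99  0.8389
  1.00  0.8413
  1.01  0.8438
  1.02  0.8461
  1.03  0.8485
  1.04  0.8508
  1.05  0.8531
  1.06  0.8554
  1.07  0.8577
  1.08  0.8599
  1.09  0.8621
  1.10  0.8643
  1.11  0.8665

€18.18

T = 0.75;  σ√T = 0.1126
d₁ = [ln(140/165) + (0.067 + 0.13²/2)·0.75] / 0.1126 = [-0.1643 + 0.0566] / 0.1126 = -0.9568 → -0.96
d₂ = d₁ − σ√T = -0.9568 − 0.1126 = -1.0693 → -1.07
exp(−rT) = exp(−0.067·0.75) = 0.9510
P = 165·0.9510·N(1.07) − 140·N(0.96) = 165·0.9510·0.8577 − 140·0.8315 = 134.5860 − 116.4100 = 18.1760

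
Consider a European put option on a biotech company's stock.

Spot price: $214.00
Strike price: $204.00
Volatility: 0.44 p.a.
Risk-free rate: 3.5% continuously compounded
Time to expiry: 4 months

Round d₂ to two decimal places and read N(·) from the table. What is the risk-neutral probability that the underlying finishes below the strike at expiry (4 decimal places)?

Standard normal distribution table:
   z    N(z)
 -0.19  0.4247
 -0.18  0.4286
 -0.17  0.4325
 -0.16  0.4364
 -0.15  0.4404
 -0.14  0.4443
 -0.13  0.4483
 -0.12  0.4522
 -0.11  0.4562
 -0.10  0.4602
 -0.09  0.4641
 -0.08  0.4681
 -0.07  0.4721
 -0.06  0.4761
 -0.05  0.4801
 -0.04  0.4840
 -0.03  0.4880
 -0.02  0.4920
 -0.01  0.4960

0.4562

σ√T = 0.44·√0.3333 = 0.2540
d₁ = [ln(214/204) + (0.035 + 0.44²/2)·0.3333] / 0.2540 = [0.0479 + 0.0439] / 0.2540 = 0.3613 which rounds to 0.36
d₂ = d₁ − σ√T = 0.3613 − 0.2540 = 0.1073 which rounds to 0.11
Risk-neutral Pr[S_T < K] = N(−d₂) = N(-0.11) = 0.4562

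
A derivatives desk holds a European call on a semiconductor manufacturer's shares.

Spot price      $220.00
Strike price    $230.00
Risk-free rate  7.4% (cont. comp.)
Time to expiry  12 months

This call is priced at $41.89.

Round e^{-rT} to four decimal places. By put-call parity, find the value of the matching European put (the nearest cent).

$35.49

exp(−rT) = exp(−0.074·1) = 0.9287
Put-call parity: C − P = S − K·e^(−rT) = 220 − 230·0.9287 = 220 − 213.6010 = 6.3990
P = C − (C − P) = 41.89 − (6.3990) = 35.4910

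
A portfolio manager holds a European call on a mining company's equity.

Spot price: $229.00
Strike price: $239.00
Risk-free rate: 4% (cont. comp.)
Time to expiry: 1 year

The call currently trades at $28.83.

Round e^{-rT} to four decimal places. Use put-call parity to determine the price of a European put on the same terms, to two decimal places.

exp(−rT) = exp(−0.04·1) = 0.9608
Put-call parity: C − P = S − K·e^(−rT) = 229 − 239·0.9608 = 229 − 229.6312 = -0.6312
P = C − (C − P) = 28.83 − (-0.6312) = 29.4612

$29.46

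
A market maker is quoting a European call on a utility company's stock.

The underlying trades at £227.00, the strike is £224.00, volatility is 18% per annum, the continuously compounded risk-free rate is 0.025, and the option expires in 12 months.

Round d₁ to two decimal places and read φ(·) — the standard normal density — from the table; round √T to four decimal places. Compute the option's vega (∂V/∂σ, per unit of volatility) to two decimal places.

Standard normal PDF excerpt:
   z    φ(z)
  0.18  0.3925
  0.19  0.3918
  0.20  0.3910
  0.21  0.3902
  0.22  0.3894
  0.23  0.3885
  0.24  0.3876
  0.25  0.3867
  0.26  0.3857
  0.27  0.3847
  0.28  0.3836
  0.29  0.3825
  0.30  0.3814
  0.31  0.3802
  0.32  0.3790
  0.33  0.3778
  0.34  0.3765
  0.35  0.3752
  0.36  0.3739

86.58

σ√T = 0.18·√1 = 0.1800
d₁ = [ln(227/224) + (0.025 + 0.18²/2)·1] / 0.1800 = [0.0133 + 0.0412] / 0.1800 = 0.3028 → 0.30
√T = √1 = 1.0000
φ(d₁) = φ(0.30) = 0.3814
vega = S·φ(d₁)·√T = 227·0.3814·1.0000 = 86.5778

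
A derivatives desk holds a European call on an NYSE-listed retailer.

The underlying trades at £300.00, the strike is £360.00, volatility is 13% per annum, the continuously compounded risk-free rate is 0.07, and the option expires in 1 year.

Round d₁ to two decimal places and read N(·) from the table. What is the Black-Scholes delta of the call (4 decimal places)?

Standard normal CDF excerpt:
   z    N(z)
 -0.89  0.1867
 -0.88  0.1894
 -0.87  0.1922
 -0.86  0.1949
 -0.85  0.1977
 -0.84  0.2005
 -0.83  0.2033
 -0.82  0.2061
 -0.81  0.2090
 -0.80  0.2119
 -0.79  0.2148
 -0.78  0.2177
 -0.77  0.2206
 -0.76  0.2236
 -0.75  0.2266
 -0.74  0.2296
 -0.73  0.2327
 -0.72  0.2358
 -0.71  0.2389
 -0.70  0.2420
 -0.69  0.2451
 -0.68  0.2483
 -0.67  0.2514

σ√T = 0.13·√1 = 0.1300
d₁ = [ln(300/360) + (0.07 + ½·0.13²)·1] / (σ√T) = (-0.1823 + 0.0785) / 0.1300 = -0.7990 ⇒ -0.80
N(d₁) = N(-0.80) = 0.2119
Δ_call = N(d₁) = 0.2119

0.2119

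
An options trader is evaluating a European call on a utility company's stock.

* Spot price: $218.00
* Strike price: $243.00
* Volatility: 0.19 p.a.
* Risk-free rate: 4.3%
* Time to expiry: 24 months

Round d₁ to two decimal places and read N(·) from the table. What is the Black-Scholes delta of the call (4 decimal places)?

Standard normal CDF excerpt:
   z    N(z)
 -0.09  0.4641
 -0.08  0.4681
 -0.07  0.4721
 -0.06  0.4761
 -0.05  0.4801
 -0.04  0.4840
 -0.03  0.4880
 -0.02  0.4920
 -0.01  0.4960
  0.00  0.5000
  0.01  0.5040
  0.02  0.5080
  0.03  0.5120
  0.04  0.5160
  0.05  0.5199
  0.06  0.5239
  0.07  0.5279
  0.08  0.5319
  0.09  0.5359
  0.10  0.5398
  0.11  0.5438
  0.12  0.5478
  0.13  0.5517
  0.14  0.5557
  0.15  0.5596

σ√T = 0.19 × 1.4142 = 0.2687
d₁ = [ln(218/243) + (0.043 + ½·0.19²)·2] / (σ√T) = (-0.1086 + 0.1221) / 0.2687 = 0.0504 which rounds to 0.05
N(d₁) = N(0.05) = 0.5199
Δ_call = N(d₁) = 0.5199

0.5199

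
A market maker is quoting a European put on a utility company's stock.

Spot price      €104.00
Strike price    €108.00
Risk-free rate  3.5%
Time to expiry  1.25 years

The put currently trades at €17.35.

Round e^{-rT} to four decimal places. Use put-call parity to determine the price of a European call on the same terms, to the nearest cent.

exp(−rT) = exp(−0.035·1.25) = 0.9572
Put-call parity: C − P = S − K·e^(−rT) = 104 − 108·0.9572 = 104 − 103.3776 = 0.6224
C = P + (C − P) = 17.35 + (0.6224) = 17.9724

€17.97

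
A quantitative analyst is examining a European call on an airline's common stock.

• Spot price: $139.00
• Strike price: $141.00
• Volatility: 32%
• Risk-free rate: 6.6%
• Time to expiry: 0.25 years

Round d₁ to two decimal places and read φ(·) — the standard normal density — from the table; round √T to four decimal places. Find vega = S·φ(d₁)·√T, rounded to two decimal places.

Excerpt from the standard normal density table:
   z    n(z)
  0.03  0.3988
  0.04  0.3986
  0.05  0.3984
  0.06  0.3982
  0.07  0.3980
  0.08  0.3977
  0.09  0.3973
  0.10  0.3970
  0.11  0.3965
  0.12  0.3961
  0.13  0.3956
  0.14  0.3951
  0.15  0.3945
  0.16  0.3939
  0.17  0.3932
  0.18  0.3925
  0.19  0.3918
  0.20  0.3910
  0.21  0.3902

σ√T = 0.32·√0.25 = 0.1600
d₁ = [ln(139/141) + (0.066 + 0.32²/2)·0.25] / 0.1600 = [-0.0143 + 0.0293] / 0.1600 = 0.0938 ≈ 0.09
√T = √0.25 = 0.5000
φ(d₁) = φ(0.09) = 0.3973
vega = S·φ(d₁)·√T = 139·0.3973·0.5000 = 27.6123
(Call and put vega coincide under Black-Scholes.)

27.61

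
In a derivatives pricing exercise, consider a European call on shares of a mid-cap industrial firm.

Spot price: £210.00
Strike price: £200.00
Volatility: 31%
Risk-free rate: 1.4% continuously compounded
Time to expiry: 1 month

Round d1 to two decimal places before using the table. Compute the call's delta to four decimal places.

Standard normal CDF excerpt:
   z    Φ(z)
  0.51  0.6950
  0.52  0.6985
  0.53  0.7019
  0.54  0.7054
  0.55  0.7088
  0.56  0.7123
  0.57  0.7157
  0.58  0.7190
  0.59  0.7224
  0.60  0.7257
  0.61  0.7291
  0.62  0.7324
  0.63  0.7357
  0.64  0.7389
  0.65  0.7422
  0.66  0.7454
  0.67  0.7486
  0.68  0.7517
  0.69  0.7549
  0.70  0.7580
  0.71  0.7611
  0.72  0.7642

0.7257

T = 0.08333;  σ√T = 0.0895
ln(S/K) + (r + σ²/2)T = ln(210/200) + (0.014 + 0.31²/2)·0.08333 = 0.0488 + 0.0052 = 0.0540
d₁ = 0.0540 / 0.0895 = 0.6030 ≈ 0.60
N(d₁) = N(0.60) = 0.7257
Δ_call = N(d₁) = 0.7257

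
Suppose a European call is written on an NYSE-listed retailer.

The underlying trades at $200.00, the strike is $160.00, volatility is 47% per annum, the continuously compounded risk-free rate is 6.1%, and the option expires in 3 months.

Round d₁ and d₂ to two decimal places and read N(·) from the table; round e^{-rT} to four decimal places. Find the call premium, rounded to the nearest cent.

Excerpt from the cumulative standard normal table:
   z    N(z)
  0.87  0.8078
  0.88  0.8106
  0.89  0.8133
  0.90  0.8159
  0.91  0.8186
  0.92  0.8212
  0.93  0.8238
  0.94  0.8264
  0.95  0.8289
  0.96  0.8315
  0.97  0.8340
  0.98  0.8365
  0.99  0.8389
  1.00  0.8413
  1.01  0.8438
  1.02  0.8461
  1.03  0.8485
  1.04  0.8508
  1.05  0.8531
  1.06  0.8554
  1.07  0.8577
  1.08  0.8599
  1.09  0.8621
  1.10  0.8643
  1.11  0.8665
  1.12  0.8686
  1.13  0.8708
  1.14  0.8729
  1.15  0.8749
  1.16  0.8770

σ√T = 0.47·√0.25 = 0.2350
ln(S/K) + (r + σ²/2)T = ln(200/160) + (0.061 + 0.47²/2)·0.25 = 0.2231 + 0.0429 = 0.2660
d₁ = 0.2660 / 0.2350 = 1.1319 ⇒ 1.13
d₂ = d₁ − σ√T = 1.1319 − 0.2350 = 0.8969 ⇒ 0.90
e^(−rT) = e^(−0.061·0.25) = 0.9849
N(d₁) = N(1.13) = 0.8708;  N(d₂) = N(0.90) = 0.8159
C = 200·0.8708 − 160·0.9849·0.8159 = 174.1600 − 128.5728 = 45.5872

$45.59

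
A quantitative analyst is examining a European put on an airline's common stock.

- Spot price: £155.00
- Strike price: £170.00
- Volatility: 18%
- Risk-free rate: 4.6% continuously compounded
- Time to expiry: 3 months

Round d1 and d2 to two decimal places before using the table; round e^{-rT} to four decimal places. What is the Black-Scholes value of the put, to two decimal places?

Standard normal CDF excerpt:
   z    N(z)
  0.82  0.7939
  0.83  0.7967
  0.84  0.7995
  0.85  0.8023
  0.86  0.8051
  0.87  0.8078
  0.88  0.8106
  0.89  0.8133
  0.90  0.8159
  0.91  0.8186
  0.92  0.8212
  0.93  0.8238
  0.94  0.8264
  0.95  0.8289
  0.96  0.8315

£14.53

σ√T = 0.18·√0.25 = 0.0900
d₁ = [ln(155/170) + (0.046 + ½·0.18²)·0.25] / (σ√T) = (-0.0924 + 0.0155) / 0.0900 = -0.8536 which rounds to -0.85
d₂ = -0.8536 − 0.0900 = -0.9436 which rounds to -0.94
e^(−rT) = e^(−0.046·0.25) = 0.9886
N(−d₂) = N(0.94) = 0.8264;  N(−d₁) = N(0.85) = 0.8023
P = 170·0.9886·0.8264 − 155·0.8023 = 138.8864 − 124.3565 = 14.5299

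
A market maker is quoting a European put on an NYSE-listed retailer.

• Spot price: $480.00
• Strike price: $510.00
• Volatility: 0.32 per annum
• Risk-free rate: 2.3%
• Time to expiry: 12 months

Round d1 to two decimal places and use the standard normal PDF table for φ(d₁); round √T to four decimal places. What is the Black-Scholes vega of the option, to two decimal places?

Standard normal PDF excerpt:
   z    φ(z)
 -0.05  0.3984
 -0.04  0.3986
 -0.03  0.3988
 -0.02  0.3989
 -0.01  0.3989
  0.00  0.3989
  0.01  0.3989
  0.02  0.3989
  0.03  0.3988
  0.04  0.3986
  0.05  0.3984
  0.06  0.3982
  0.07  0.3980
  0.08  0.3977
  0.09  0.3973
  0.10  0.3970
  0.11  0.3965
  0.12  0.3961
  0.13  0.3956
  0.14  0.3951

191.33

σ√T = 0.32·√1 = 0.3200
d₁ = [ln(480/510) + (0.023 + 0.32²/2)·1] / 0.3200 = [-0.0606 + 0.0742] / 0.3200 = 0.0424 ≈ 0.04
√T = √1 = 1.0000
φ(d₁) = φ(0.04) = 0.3986
vega = S·φ(d₁)·√T = 480·0.3986·1.0000 = 191.3280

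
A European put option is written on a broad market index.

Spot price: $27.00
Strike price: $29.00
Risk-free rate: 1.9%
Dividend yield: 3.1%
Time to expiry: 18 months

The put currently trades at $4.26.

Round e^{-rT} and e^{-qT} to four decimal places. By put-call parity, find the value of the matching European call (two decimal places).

e^(−qT) = e^(−0.031·1.5) = 0.9546;  e^(−rT) = e^(−0.019·1.5) = 0.9719
Put-call parity: C − P = S·e^(−qT) − K·e^(−rT) = 27·0.9546 − 29·0.9719 = 25.7742 − 28.1851 = -2.4109
C = P + (C − P) = 4.26 + (-2.4109) = 1.8491

$1.85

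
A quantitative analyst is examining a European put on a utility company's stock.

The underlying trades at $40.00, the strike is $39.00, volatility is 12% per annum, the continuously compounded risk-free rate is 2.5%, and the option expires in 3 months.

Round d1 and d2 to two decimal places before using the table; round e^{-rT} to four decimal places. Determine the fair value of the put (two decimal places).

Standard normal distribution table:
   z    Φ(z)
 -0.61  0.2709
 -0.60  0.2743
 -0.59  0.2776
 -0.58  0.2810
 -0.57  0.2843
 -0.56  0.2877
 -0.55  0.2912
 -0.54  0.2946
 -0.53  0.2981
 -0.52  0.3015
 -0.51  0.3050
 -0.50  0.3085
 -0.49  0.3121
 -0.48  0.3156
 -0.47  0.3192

σ√T = 0.12·√0.25 = 0.0600
ln(S/K) + (r + σ²/2)T = ln(40/39) + (0.025 + 0.12²/2)·0.25 = 0.0253 + 0.0080 = 0.0334
d₁ = 0.0334 / 0.0600 = 0.5561 ≈ 0.56
d₂ = d₁ − σ√T = 0.5561 − 0.0600 = 0.4961 ≈ 0.50
e^(−rT) = e^(−0.025·0.25) = 0.9938
N(−d₂) = N(-0.50) = 0.3085;  N(−d₁) = N(-0.56) = 0.2877
P = 39·0.9938·0.3085 − 40·0.2877 = 11.9569 − 11.5080 = 0.4489

$0.45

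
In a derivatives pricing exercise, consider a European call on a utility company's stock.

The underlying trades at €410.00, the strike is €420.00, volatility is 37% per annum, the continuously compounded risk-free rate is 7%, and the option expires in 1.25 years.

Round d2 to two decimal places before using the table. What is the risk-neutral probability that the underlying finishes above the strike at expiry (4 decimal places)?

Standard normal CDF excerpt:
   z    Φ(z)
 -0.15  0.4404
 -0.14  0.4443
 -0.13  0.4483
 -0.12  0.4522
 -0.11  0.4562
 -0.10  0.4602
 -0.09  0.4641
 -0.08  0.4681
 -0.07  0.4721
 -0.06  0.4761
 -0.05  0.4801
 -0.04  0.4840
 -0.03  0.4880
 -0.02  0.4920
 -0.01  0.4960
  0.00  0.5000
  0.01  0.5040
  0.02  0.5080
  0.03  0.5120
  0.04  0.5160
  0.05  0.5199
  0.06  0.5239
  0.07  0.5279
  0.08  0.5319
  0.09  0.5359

0.4801

σ√T = 0.37·√1.25 = 0.4137
d₁ = [ln(410/420) + (0.07 + ½·0.37²)·1.25] / (σ√T) = (-0.0241 + 0.1731) / 0.4137 = 0.3601 which rounds to 0.36
d₂ = 0.3601 − 0.4137 = -0.0536 which rounds to -0.05
Risk-neutral Pr[S_T > K] = N(d₂) = N(-0.05) = 0.4801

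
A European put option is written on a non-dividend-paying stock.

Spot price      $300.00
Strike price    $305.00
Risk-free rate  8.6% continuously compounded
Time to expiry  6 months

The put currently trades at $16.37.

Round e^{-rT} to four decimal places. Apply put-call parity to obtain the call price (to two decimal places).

$24.21

e^(−rT) = e^(−0.086·0.5) = 0.9579
Put-call parity: C − P = S − K·e^(−rT) = 300 − 305·0.9579 = 300 − 292.1595 = 7.8405
C = P + (C − P) = 16.37 + (7.8405) = 24.2105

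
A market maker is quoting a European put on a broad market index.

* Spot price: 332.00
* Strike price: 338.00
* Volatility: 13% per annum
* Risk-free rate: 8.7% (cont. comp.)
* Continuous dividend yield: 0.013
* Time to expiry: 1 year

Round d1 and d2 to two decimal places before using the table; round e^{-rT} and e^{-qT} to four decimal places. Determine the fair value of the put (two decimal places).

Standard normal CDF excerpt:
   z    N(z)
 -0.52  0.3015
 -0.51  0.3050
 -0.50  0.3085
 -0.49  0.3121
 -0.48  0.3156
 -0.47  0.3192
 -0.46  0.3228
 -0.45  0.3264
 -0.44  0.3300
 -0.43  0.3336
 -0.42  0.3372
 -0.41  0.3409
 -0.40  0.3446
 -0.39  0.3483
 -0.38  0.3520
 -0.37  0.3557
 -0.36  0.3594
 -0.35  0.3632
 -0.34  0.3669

σ√T = 0.13·√1 = 0.1300
d₁ = [ln(332/338) + (0.087 − 0.013 + ½·0.13²)·1] / (σ√T) = (-0.0179 + 0.0824) / 0.1300 = 0.4965 which rounds to 0.50
d₂ = 0.4965 − 0.1300 = 0.3665 which rounds to 0.37
exp(−qT) = exp(−0.013·1) = 0.9871;  exp(−rT) = exp(−0.087·1) = 0.9167
P = 338·0.9167·N(-0.37) − 332·0.9871·N(-0.50) = 338·0.9167·0.3557 − 332·0.9871·0.3085 = 110.2117 − 101.1008 = 9.1110

9.11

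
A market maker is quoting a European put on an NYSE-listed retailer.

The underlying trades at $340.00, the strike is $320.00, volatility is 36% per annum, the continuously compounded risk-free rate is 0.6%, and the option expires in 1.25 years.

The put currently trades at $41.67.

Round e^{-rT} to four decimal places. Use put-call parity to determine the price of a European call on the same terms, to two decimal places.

$64.07

exp(−rT) = exp(−0.006·1.25) = 0.9925
Put-call parity: C − P = S − K·e^(−rT) = 340 − 320·0.9925 = 340 − 317.6000 = 22.4000
C = P + (C − P) = 41.67 + (22.4000) = 64.0700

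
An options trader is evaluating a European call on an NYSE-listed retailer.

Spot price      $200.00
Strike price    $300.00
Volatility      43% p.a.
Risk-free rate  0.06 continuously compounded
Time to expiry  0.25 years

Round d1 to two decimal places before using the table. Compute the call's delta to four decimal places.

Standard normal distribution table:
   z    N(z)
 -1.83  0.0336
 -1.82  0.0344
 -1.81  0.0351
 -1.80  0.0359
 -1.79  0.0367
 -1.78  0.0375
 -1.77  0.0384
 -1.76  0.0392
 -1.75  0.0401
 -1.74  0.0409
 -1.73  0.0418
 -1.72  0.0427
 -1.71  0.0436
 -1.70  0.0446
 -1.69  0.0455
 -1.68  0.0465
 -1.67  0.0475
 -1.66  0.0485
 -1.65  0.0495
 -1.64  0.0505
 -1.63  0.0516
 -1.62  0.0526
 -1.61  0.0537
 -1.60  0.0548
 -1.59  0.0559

σ√T = 0.43·√0.25 = 0.2150
d₁ = [ln(200/300) + (0.06 + 0.43²/2)·0.25] / 0.2150 = [-0.4055 + 0.0381] / 0.2150 = -1.7086 → -1.71
N(d₁) = N(-1.71) = 0.0436
Δ_call = N(d₁) = 0.0436

0.0436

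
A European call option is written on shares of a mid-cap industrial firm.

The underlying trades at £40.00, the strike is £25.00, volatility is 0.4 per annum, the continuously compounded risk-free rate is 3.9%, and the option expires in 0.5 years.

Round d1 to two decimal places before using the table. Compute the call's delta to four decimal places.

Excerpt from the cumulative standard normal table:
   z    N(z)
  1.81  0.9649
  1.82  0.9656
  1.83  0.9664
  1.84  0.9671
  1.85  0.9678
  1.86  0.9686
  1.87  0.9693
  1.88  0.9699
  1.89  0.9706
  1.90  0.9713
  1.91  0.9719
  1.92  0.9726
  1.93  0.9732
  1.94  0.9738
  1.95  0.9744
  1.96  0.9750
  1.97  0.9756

σ√T = 0.4·√0.5 = 0.2828
d₁ = [ln(40/25) + (0.039 + 0.4²/2)·0.5] / 0.2828 = [0.4700 + 0.0595] / 0.2828 = 1.8721 ⇒ 1.87
N(d₁) = N(1.87) = 0.9693
Δ_call = N(d₁) = 0.9693

0.9693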